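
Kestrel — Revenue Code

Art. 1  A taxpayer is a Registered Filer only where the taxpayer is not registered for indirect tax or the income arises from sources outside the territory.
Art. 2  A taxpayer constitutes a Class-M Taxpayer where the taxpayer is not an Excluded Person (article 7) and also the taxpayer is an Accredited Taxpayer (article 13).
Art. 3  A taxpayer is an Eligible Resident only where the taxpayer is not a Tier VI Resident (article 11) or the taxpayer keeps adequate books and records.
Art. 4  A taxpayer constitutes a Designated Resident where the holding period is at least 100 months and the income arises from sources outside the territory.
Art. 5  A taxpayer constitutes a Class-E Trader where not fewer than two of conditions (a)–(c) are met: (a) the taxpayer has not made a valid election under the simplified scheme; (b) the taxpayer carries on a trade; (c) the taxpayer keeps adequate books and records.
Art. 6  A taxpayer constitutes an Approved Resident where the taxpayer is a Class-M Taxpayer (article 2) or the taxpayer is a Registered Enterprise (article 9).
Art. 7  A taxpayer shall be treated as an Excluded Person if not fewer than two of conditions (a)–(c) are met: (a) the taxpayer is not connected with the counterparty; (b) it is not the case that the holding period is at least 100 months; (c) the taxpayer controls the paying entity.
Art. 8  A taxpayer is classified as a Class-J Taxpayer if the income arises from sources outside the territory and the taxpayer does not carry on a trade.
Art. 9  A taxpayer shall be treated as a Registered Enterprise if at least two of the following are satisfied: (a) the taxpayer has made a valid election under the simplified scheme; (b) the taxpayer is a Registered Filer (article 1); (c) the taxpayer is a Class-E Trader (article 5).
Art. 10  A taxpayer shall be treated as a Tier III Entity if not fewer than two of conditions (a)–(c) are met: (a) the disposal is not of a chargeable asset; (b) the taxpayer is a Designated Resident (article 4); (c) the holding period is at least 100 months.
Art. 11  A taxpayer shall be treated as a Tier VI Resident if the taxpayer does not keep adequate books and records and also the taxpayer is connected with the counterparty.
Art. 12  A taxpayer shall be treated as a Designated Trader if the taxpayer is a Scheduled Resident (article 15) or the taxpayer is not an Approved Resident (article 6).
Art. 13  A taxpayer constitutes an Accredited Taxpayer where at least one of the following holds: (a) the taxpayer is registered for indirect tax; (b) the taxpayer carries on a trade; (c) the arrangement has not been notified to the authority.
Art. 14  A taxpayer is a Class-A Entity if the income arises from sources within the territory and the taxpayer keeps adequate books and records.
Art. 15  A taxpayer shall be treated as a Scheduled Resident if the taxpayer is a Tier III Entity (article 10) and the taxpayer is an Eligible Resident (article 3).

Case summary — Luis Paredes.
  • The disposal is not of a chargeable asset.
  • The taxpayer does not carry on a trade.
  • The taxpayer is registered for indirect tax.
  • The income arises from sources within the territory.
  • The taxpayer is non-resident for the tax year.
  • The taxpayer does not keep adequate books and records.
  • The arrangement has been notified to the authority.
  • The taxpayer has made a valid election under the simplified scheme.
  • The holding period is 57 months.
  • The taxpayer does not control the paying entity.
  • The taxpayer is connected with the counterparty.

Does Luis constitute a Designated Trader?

Under article 4: holding period: 57 months ≥ 100 months? no; and the income arises from sources outside the territory? no. So the taxpayer is not a Designated Resident.
Under article 10: the disposal is not of a chargeable asset? yes; Designated Resident (article 4)? no; holding period: 57 months ≥ 100 months? no — 1 of 3 hold (need ≥2) → not satisfied.
Under article 11: the taxpayer does not keep adequate books and records? yes; and the taxpayer is connected with the counterparty? yes. So the taxpayer is a Tier VI Resident.
Under article 3: not a Tier VI Resident (article 11)? no; or the taxpayer keeps adequate books and records? no. So the taxpayer is not an Eligible Resident.
Under article 15: Tier III Entity (article 10)? no; and Eligible Resident (article 3)? no. So the taxpayer is not a Scheduled Resident.
Under article 7: the taxpayer is not connected with the counterparty? no; holding period: 57 months ≥ 100 months? no, so negated condition yes; the taxpayer controls the paying entity? no — 1 of 3 hold (need ≥2) → not satisfied.
Under article 13: the taxpayer is registered for indirect tax? yes; or the taxpayer carries on a trade? no; or the arrangement has not been notified to the authority? no. So the taxpayer is an Accredited Taxpayer.
Under article 2: not an Excluded Person (article 7)? yes; and Accredited Taxpayer (article 13)? yes. So the taxpayer is a Class-M Taxpayer.
Under article 1: the taxpayer is not registered for indirect tax? no; or the income arises from sources outside the territory? no. So the taxpayer is not a Registered Filer.
Under article 5: the taxpayer has not made a valid election under the simplified scheme? no; the taxpayer carries on a trade? no; the taxpayer keeps adequate books and records? no — 0 of 3 hold (need ≥2) → not satisfied.
Under article 9: the taxpayer has made a valid election under the simplified scheme? yes; Registered Filer (article 1)? no; Class-E Trader (article 5)? no — 1 of 3 hold (need ≥2) → not satisfied.
Under article 6: Class-M Taxpayer (article 2)? yes; or Registered Enterprise (article 9)? no. So the taxpayer is an Approved Resident.
Under article 12: Scheduled Resident (article 15)? no; or not an Approved Resident (article 6)? no. So the taxpayer is not a Designated Trader.

No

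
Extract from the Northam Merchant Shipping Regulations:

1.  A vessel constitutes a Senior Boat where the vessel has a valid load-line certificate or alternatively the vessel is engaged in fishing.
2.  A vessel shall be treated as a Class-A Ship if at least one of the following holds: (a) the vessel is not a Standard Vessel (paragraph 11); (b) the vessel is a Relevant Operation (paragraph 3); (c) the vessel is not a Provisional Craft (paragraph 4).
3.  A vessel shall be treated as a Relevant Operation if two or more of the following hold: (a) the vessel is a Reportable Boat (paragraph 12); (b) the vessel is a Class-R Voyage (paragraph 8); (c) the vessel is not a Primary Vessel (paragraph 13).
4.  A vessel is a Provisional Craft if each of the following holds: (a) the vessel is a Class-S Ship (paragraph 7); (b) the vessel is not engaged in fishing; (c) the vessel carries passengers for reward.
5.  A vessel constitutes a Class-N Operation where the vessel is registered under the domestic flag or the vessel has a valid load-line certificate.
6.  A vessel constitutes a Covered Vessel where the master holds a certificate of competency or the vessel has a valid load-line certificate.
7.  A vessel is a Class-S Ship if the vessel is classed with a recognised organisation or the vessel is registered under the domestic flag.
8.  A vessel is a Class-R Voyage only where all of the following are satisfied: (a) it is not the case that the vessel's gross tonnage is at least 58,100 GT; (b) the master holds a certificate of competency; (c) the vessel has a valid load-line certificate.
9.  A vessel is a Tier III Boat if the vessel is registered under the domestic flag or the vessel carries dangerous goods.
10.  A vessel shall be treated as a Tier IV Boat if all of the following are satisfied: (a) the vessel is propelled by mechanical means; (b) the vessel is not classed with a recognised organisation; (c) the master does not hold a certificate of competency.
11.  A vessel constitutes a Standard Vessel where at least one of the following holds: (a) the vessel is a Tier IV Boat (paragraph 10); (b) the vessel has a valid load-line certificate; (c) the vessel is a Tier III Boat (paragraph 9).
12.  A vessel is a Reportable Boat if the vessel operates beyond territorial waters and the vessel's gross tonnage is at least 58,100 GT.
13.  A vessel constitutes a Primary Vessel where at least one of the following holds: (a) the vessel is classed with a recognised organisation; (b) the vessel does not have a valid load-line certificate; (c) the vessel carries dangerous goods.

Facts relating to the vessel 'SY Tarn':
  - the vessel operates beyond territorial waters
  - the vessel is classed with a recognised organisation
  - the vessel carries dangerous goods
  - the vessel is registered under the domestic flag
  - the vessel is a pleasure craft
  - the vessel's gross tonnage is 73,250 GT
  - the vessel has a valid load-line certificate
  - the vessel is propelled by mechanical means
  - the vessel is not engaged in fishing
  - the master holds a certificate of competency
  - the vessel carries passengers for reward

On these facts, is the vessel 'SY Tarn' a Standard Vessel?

Yes

Under paragraph 10: the vessel is propelled by mechanical means? yes; and the vessel is not classed with a recognised organisation? no; and the master does not hold a certificate of competency? no. So the vessel is not a Tier IV Boat.
Under paragraph 9: the vessel is registered under the domestic flag? yes; or the vessel carries dangerous goods? yes. So the vessel is a Tier III Boat.
Under paragraph 11: Tier IV Boat (paragraph 10)? no; or the vessel has a valid load-line certificate? yes; or Tier III Boat (paragraph 9)? yes. So the vessel is a Standard Vessel.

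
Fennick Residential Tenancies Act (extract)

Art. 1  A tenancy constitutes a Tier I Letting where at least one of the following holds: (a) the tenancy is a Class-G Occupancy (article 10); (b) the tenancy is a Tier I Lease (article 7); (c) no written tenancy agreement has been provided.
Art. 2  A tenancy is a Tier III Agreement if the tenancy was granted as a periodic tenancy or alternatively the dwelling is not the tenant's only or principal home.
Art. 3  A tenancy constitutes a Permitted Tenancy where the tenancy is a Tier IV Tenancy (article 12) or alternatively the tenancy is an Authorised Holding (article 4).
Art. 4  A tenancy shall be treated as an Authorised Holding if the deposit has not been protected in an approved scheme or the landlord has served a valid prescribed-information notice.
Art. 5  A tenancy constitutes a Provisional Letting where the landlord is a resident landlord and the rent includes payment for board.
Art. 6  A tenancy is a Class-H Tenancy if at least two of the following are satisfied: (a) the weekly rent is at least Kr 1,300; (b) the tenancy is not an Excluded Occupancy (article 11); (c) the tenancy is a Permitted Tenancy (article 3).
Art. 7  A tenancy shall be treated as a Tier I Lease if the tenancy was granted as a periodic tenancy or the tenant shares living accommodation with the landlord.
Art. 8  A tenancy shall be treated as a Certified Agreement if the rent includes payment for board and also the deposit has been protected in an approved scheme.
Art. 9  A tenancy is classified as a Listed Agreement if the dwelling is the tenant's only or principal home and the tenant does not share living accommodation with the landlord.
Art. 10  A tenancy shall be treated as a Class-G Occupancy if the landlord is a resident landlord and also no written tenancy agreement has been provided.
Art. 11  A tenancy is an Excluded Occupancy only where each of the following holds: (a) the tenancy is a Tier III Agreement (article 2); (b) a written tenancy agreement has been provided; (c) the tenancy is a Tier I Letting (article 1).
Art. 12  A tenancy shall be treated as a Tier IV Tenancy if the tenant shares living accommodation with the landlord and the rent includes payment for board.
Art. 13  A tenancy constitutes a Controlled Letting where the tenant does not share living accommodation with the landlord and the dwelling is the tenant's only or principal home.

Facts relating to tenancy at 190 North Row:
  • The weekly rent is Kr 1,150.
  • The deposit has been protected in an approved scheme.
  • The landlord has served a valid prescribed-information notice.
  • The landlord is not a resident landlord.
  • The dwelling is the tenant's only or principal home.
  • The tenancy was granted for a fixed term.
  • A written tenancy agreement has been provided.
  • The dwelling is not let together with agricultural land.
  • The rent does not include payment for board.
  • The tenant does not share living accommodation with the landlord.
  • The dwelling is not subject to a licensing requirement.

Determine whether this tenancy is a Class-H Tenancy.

Under article 2: the tenancy was granted as a periodic tenancy? no; or the dwelling is not the tenant's only or principal home? no. So the tenancy is not a Tier III Agreement.
Under article 10: the landlord is a resident landlord? no; and no written tenancy agreement has been provided? no. So the tenancy is not a Class-G Occupancy.
Under article 7: the tenancy was granted as a periodic tenancy? no; or the tenant shares living accommodation with the landlord? no. So the tenancy is not a Tier I Lease.
Under article 1: Class-G Occupancy (article 10)? no; or Tier I Lease (article 7)? no; or no written tenancy agreement has been provided? no. So the tenancy is not a Tier I Letting.
Under article 11: Tier III Agreement (article 2)? no; and a written tenancy agreement has been provided? yes; and Tier I Letting (article 1)? no. So the tenancy is not an Excluded Occupancy.
Under article 12: the tenant shares living accommodation with the landlord? no; and the rent includes payment for board? no. So the tenancy is not a Tier IV Tenancy.
Under article 4: the deposit has not been protected in an approved scheme? no; or the landlord has served a valid prescribed-information notice? yes. So the tenancy is an Authorised Holding.
Under article 3: Tier IV Tenancy (article 12)? no; or Authorised Holding (article 4)? yes. So the tenancy is a Permitted Tenancy.
Under article 6: weekly rent: Kr 1,150 ≥ Kr 1,300? no; not an Excluded Occupancy (article 11)? yes; Permitted Tenancy (article 3)? yes — 2 of 3 hold (need ≥2) → satisfied.

Yes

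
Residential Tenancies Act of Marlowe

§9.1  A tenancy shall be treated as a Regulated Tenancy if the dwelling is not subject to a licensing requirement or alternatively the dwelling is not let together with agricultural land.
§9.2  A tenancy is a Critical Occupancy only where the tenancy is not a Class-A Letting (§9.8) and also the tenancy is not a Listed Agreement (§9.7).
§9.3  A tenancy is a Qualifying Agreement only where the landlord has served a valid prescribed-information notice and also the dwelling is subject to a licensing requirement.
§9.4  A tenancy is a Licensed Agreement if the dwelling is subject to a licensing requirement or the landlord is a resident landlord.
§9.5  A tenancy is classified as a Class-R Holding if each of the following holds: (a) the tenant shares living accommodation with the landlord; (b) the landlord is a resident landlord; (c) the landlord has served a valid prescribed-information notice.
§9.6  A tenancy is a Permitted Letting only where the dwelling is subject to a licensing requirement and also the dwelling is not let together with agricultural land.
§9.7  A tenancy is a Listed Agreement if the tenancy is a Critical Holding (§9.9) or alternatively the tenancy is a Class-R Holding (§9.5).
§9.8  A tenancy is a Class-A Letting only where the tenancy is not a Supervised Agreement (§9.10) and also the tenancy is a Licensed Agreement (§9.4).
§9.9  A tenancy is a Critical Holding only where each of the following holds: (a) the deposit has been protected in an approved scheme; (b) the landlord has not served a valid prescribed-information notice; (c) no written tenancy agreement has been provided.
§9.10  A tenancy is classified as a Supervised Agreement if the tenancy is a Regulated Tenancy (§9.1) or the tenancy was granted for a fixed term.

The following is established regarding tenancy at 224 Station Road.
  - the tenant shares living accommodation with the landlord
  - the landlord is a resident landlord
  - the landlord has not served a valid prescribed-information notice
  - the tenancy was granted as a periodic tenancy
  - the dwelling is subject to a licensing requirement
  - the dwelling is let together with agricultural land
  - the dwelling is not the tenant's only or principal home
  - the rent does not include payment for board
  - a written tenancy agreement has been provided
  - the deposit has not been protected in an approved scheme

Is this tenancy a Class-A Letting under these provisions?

Yes

Under §9.1: the dwelling is not subject to a licensing requirement? no; or the dwelling is not let together with agricultural land? no. So the tenancy is not a Regulated Tenancy.
Under §9.10: Regulated Tenancy (§9.1)? no; or the tenancy was granted for a fixed term? no. So the tenancy is not a Supervised Agreement.
Under §9.4: the dwelling is subject to a licensing requirement? yes; or the landlord is a resident landlord? yes. So the tenancy is a Licensed Agreement.
Under §9.8: not a Supervised Agreement (§9.10)? yes; and Licensed Agreement (§9.4)? yes. So the tenancy is a Class-A Letting.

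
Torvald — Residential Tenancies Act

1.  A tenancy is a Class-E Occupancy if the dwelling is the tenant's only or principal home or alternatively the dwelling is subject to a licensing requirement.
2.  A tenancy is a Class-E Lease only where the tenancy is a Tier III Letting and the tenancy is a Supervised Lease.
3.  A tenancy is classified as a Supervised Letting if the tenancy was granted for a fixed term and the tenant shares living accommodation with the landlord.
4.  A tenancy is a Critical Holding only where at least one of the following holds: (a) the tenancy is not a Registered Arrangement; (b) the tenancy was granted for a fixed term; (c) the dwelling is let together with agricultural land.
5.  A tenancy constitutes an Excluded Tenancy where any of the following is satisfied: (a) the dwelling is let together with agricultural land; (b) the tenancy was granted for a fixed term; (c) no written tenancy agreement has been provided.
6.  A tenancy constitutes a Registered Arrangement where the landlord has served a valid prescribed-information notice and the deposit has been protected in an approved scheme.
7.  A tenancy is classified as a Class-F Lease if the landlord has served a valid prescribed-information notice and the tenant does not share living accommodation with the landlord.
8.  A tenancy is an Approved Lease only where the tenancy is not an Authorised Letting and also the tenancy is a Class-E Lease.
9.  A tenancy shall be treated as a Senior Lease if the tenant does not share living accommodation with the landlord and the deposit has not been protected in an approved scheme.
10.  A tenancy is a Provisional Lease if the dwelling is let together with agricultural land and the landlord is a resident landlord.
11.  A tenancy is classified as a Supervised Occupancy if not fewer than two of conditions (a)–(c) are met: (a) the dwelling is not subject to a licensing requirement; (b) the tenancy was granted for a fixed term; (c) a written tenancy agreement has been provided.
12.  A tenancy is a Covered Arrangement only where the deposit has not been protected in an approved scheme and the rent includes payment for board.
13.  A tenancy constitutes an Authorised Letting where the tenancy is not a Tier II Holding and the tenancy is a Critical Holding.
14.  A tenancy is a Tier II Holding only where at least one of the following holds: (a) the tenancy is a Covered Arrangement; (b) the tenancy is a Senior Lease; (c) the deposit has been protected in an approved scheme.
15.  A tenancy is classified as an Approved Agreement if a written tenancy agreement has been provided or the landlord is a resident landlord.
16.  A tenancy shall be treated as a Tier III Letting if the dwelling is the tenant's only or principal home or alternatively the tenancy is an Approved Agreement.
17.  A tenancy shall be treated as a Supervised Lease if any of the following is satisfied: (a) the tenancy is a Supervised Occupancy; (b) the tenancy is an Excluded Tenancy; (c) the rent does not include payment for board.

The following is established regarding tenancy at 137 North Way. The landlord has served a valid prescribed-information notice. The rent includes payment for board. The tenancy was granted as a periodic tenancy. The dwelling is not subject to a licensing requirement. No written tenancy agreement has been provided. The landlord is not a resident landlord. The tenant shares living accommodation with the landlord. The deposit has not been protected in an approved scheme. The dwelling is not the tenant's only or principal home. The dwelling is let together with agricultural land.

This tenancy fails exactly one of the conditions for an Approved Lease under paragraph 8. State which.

Class-E Lease

paragraph 12 — Covered Arrangement: [the deposit has not been protected in an approved scheme? yes] AND [the rent includes payment for board? yes] → satisfied.
paragraph 9 — Senior Lease: [the tenant does not share living accommodation with the landlord? no] AND [the deposit has not been protected in an approved scheme? yes] → not satisfied.
paragraph 14 — Tier II Holding: [Covered Arrangement (paragraph 12)? yes] OR [Senior Lease (paragraph 9)? no] OR [the deposit has been protected in an approved scheme? no] → satisfied.
paragraph 6 — Registered Arrangement: [the landlord has served a valid prescribed-information notice? yes] AND [the deposit has been protected in an approved scheme? no] → not satisfied.
paragraph 4 — Critical Holding: [not a Registered Arrangement (paragraph 6)? yes] OR [the tenancy was granted for a fixed term? no] OR [the dwelling is let together with agricultural land? yes] → satisfied.
paragraph 13 — Authorised Letting: [not a Tier II Holding (paragraph 14)? no] AND [Critical Holding (paragraph 4)? yes] → not satisfied.
paragraph 15 — Approved Agreement: [a written tenancy agreement has been provided? no] OR [the landlord is a resident landlord? no] → not satisfied.
paragraph 16 — Tier III Letting: [the dwelling is the tenant's only or principal home? no] OR [Approved Agreement (paragraph 15)? no] → not satisfied.
paragraph 11 — Supervised Occupancy: the dwelling is not subject to a licensing requirement? yes; the tenancy was granted for a fixed term? no; a written tenancy agreement has been provided? no — 1 of 3 hold (need ≥2) → not satisfied.
paragraph 5 — Excluded Tenancy: [the dwelling is let together with agricultural land? yes] OR [the tenancy was granted for a fixed term? no] OR [no written tenancy agreement has been provided? yes] → satisfied.
paragraph 17 — Supervised Lease: [Supervised Occupancy (paragraph 11)? no] OR [Excluded Tenancy (paragraph 5)? yes] OR [the rent does not include payment for board? no] → satisfied.
paragraph 2 — Class-E Lease: [Tier III Letting (paragraph 16)? no] AND [Supervised Lease (paragraph 17)? yes] → not satisfied.
paragraph 8 — Approved Lease: [not an Authorised Letting (paragraph 13)? yes] AND [Class-E Lease (paragraph 2)? no] → not satisfied.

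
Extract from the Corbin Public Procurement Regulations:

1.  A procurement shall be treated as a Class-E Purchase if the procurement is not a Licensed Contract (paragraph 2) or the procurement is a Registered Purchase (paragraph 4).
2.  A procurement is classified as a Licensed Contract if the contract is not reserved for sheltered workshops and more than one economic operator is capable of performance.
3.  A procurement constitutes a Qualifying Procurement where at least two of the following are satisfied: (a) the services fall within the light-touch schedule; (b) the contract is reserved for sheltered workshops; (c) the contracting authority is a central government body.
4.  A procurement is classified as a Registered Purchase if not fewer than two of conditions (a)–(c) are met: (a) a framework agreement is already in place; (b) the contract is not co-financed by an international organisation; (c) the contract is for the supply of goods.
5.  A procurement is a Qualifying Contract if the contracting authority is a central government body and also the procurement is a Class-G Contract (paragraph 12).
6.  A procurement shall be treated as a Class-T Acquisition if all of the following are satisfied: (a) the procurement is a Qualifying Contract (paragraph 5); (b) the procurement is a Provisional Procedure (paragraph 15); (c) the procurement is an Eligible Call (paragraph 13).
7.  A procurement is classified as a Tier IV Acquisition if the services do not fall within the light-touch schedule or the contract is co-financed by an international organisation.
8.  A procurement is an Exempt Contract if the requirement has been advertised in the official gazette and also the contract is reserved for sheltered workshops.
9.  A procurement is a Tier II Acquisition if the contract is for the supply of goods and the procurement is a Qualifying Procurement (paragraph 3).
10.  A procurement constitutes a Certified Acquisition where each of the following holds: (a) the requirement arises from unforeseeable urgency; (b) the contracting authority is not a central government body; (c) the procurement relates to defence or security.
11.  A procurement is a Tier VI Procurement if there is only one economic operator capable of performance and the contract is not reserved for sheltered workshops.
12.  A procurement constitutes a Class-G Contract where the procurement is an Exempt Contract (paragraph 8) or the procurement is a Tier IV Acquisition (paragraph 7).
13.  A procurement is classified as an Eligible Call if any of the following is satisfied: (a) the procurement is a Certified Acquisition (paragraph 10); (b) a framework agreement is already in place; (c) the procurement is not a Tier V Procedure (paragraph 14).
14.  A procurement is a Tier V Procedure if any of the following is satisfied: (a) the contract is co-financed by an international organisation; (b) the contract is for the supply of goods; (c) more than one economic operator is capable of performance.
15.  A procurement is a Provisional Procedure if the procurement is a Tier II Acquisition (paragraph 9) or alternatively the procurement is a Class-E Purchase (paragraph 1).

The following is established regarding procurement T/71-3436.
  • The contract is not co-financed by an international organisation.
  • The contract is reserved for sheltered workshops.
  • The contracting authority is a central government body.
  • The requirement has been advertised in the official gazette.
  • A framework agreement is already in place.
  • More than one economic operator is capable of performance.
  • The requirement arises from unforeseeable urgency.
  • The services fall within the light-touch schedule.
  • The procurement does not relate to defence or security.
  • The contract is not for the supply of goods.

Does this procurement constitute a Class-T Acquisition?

paragraph 8 — Exempt Contract: [the requirement has been advertised in the official gazette? yes] AND [the contract is reserved for sheltered workshops? yes] → satisfied.
paragraph 7 — Tier IV Acquisition: [the services do not fall within the light-touch schedule? no] OR [the contract is co-financed by an international organisation? no] → not satisfied.
paragraph 12 — Class-G Contract: [Exempt Contract (paragraph 8)? yes] OR [Tier IV Acquisition (paragraph 7)? no] → satisfied.
paragraph 5 — Qualifying Contract: [the contracting authority is a central government body? yes] AND [Class-G Contract (paragraph 12)? yes] → satisfied.
paragraph 3 — Qualifying Procurement: the services fall within the light-touch schedule? yes; the contract is reserved for sheltered workshops? yes; the contracting authority is a central government body? yes — 3 of 3 hold (need ≥2) → satisfied.
paragraph 9 — Tier II Acquisition: [the contract is for the supply of goods? no] AND [Qualifying Procurement (paragraph 3)? yes] → not satisfied.
paragraph 2 — Licensed Contract: [the contract is not reserved for sheltered workshops? no] AND [more than one economic operator is capable of performance? yes] → not satisfied.
paragraph 4 — Registered Purchase: a framework agreement is already in place? yes; the contract is not co-financed by an international organisation? yes; the contract is for the supply of goods? no — 2 of 3 hold (need ≥2) → satisfied.
paragraph 1 — Class-E Purchase: [not a Licensed Contract (paragraph 2)? yes] OR [Registered Purchase (paragraph 4)? yes] → satisfied.
paragraph 15 — Provisional Procedure: [Tier II Acquisition (paragraph 9)? no] OR [Class-E Purchase (paragraph 1)? yes] → satisfied.
paragraph 10 — Certified Acquisition: [the requirement arises from unforeseeable urgency? yes] AND [the contracting authority is not a central government body? no] AND [the procurement relates to defence or security? no] → not satisfied.
paragraph 14 — Tier V Procedure: [the contract is co-financed by an international organisation? no] OR [the contract is for the supply of goods? no] OR [more than one economic operator is capable of performance? yes] → satisfied.
paragraph 13 — Eligible Call: [Certified Acquisition (paragraph 10)? no] OR [a framework agreement is already in place? yes] OR [not a Tier V Procedure (paragraph 14)? no] → satisfied.
paragraph 6 — Class-T Acquisition: [Qualifying Contract (paragraph 5)? yes] AND [Provisional Procedure (paragraph 15)? yes] AND [Eligible Call (paragraph 13)? yes] → satisfied.

Yes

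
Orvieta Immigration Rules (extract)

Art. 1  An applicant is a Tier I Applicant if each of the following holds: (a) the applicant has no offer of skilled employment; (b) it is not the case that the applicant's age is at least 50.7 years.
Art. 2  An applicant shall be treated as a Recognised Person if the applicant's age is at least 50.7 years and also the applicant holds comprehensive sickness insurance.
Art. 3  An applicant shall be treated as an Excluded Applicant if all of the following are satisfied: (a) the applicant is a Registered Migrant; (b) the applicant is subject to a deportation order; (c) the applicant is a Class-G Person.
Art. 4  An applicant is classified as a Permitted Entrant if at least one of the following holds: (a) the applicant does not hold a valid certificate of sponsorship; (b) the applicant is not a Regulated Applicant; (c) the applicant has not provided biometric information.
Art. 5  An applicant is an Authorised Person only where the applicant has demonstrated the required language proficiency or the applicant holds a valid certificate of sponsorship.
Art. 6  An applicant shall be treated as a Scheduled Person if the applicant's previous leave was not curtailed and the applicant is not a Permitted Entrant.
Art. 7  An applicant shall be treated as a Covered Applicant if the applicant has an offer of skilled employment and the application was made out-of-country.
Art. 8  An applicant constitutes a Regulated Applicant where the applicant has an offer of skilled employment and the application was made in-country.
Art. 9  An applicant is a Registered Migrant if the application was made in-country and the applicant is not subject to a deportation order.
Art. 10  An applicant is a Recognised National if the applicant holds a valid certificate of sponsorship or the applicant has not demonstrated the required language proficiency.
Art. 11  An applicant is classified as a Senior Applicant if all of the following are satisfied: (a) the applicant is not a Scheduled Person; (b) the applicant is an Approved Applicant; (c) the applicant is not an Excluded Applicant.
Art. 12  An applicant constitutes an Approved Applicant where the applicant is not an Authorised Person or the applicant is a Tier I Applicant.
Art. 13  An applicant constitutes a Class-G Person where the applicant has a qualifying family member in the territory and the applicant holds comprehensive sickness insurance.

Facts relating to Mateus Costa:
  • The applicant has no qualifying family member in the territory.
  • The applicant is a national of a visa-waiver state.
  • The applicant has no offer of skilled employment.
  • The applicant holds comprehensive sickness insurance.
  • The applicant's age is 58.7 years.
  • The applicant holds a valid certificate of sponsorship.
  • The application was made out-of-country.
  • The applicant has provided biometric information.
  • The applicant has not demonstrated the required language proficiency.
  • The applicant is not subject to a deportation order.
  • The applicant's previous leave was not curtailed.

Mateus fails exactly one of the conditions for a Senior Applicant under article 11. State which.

article 8 — Regulated Applicant: [the applicant has an offer of skilled employment? no] AND [the application was made in-country? no] → not satisfied.
article 4 — Permitted Entrant: [the applicant does not hold a valid certificate of sponsorship? no] OR [not a Regulated Applicant (article 8)? yes] OR [the applicant has not provided biometric information? no] → satisfied.
article 6 — Scheduled Person: [the applicant's previous leave was not curtailed? yes] AND [not a Permitted Entrant (article 4)? no] → not satisfied.
article 5 — Authorised Person: [the applicant has demonstrated the required language proficiency? no] OR [the applicant holds a valid certificate of sponsorship? yes] → satisfied.
article 1 — Tier I Applicant: [the applicant has no offer of skilled employment? yes] AND [applicant's age: 58.7 years ≥ 50.7 years? yes, so negated condition no] → not satisfied.
article 12 — Approved Applicant: [not an Authorised Person (article 5)? no] OR [Tier I Applicant (article 1)? no] → not satisfied.
article 9 — Registered Migrant: [the application was made in-country? no] AND [the applicant is not subject to a deportation order? yes] → not satisfied.
article 13 — Class-G Person: [the applicant has a qualifying family member in the territory? no] AND [the applicant holds comprehensive sickness insurance? yes] → not satisfied.
article 3 — Excluded Applicant: [Registered Migrant (article 9)? no] AND [the applicant is subject to a deportation order? no] AND [Class-G Person (article 13)? no] → not satisfied.
article 11 — Senior Applicant: [not a Scheduled Person (article 6)? yes] AND [Approved Applicant (article 12)? no] AND [not an Excluded Applicant (article 3)? yes] → not satisfied.

Approved Applicant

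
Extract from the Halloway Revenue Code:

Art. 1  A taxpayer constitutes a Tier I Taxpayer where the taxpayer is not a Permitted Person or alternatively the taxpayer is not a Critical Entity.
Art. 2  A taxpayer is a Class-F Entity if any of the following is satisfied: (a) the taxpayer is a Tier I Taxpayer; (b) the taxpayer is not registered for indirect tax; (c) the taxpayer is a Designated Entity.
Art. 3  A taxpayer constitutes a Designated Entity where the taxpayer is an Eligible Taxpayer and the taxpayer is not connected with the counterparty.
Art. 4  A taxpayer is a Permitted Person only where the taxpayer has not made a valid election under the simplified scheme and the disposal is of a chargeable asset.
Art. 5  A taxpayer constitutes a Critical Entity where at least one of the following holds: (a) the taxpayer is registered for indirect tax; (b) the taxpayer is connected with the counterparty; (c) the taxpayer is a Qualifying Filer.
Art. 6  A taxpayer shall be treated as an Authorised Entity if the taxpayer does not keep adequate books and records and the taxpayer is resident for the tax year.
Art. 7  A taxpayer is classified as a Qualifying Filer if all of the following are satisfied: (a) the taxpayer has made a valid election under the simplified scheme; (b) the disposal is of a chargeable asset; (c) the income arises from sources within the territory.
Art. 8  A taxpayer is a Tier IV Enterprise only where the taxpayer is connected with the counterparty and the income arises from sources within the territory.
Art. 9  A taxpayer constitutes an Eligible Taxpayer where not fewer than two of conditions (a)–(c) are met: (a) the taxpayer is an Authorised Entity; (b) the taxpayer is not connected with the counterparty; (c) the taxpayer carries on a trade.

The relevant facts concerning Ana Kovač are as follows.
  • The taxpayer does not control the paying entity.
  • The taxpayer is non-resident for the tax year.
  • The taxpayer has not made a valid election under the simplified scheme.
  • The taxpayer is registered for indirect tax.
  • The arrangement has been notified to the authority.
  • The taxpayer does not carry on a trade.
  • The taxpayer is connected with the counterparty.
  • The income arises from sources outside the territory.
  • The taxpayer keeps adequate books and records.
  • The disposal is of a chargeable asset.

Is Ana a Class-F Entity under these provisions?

article 4 — Permitted Person: [the taxpayer has not made a valid election under the simplified scheme? yes] AND [the disposal is of a chargeable asset? yes] → satisfied.
article 7 — Qualifying Filer: [the taxpayer has made a valid election under the simplified scheme? no] AND [the disposal is of a chargeable asset? yes] AND [the income arises from sources within the territory? no] → not satisfied.
article 5 — Critical Entity: [the taxpayer is registered for indirect tax? yes] OR [the taxpayer is connected with the counterparty? yes] OR [Qualifying Filer (article 7)? no] → satisfied.
article 1 — Tier I Taxpayer: [not a Permitted Person (article 4)? no] OR [not a Critical Entity (article 5)? no] → not satisfied.
article 6 — Authorised Entity: [the taxpayer does not keep adequate books and records? no] AND [the taxpayer is resident for the tax year? no] → not satisfied.
article 9 — Eligible Taxpayer: Authorised Entity (article 6)? no; the taxpayer is not connected with the counterparty? no; the taxpayer carries on a trade? no — 0 of 3 hold (need ≥2) → not satisfied.
article 3 — Designated Entity: [Eligible Taxpayer (article 9)? no] AND [the taxpayer is not connected with the counterparty? no] → not satisfied.
article 2 — Class-F Entity: [Tier I Taxpayer (article 1)? no] OR [the taxpayer is not registered for indirect tax? no] OR [Designated Entity (article 3)? no] → not satisfied.

No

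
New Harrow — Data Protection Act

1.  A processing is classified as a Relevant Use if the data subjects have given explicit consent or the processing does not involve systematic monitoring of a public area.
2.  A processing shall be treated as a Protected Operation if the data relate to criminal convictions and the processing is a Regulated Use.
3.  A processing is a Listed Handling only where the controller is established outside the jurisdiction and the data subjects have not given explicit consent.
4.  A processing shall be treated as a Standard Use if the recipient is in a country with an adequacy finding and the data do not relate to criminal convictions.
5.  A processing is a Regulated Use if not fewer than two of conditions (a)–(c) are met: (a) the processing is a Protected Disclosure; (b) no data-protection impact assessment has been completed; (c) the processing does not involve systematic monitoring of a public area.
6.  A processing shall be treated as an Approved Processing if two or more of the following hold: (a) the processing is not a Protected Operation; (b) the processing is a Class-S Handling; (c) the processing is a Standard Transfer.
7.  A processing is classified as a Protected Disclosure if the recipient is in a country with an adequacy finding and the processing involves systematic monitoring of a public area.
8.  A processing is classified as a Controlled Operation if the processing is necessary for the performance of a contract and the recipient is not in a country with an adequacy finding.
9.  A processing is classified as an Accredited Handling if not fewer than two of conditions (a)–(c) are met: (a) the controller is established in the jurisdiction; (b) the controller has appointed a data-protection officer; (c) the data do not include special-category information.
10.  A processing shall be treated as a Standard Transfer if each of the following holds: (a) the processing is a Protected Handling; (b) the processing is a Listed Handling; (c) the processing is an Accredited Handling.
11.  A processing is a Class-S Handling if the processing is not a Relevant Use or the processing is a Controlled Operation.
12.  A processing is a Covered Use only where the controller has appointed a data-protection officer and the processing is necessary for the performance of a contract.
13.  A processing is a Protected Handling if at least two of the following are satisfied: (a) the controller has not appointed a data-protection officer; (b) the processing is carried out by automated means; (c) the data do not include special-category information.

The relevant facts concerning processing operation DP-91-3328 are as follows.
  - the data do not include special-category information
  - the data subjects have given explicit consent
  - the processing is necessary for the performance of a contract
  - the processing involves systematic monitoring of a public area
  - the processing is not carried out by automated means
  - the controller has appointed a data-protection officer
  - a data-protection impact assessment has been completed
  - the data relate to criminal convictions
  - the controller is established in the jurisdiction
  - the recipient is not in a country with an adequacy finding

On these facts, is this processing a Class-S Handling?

Yes

Under paragraph 1: the data subjects have given explicit consent? yes; or the processing does not involve systematic monitoring of a public area? no. So the processing is a Relevant Use.
Under paragraph 8: the processing is necessary for the performance of a contract? yes; and the recipient is not in a country with an adequacy finding? yes. So the processing is a Controlled Operation.
Under paragraph 11: not a Relevant Use (paragraph 1)? no; or Controlled Operation (paragraph 8)? yes. So the processing is a Class-S Handling.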